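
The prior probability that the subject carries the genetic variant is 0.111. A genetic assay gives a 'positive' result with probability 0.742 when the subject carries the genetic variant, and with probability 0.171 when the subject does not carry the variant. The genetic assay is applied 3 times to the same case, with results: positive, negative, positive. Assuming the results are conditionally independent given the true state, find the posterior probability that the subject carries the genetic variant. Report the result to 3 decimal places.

With H the event that the subject carries the genetic variant, the joint likelihood of the observed sequence is P(data|H) = 0.742·0.258·0.742 = 0.14205 and P(data|¬H) = 0.171·0.829·0.171 = 0.024241.
Bayes: P(H|data) = 0.111·0.14205 / (0.111·0.14205 + 0.889·0.024241) = 0.015767/0.037317 = 0.4225.

Posterior P(H) ≈ 0.423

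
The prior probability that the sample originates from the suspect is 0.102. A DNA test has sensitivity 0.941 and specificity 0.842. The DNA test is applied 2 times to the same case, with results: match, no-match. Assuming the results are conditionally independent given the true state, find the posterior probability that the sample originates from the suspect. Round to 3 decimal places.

Let H be the event that the sample originates from the suspect; start with P(H) = 0.102. P('match'|H) = 0.941, P('match'|¬H) = 0.158.
Update on result 1 ('match'): P(H) ← 0.941·0.1020 / (0.941·0.1020 + 0.158·0.8980) = 0.095982/0.23787 = 0.4035.
Update on result 2 ('no-match'): P(H) ← 0.059·0.4035 / (0.059·0.4035 + 0.842·0.5965) = 0.023807/0.52605 = 0.0453.

Posterior P(H) ≈ 0.045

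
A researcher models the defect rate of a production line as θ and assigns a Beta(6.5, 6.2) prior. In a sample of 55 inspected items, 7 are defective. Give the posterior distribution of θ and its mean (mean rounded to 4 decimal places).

Posterior: Beta(13.5, 54.2); mean ≈ 0.1994

The binomial likelihood is conjugate to the Beta prior: with 7 successes and 48 failures, the posterior is Beta(6.5+7, 6.2+48) = Beta(13.5, 54.2).
E[θ | data] = 13.5/(13.5+54.2) = 0.1994.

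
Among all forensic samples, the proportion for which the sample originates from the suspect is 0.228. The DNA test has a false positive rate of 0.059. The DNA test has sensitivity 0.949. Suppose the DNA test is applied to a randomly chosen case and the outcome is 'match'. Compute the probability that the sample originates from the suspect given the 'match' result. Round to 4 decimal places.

Write H for 'the sample originates from the suspect'. Prior odds H:¬H = 0.228/0.772 = 0.29534. For the 'match' outcome, the likelihood ratio is 0.949/0.059 = 16.085.
Posterior odds = 0.29534 × 16.085 = 4.7504, so P(H|E) = 4.7504/(1+4.7504) = 0.8261.

P(H | E) ≈ 0.8261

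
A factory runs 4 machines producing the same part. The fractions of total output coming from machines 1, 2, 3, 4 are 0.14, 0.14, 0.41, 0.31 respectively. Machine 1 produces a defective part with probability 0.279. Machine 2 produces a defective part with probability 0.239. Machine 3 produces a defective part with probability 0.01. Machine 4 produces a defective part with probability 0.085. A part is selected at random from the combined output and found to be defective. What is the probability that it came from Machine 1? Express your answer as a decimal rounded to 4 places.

Tabulate prior·likelihood by source: [1] prior 0.14, lik 0.279, product 0.03906; [2] prior 0.14, lik 0.239, product 0.03346; [3] prior 0.41, lik 0.01, product 0.004100; [4] prior 0.31, lik 0.085, product 0.02635.
Normalizing constant = 0.10297; the posterior for Machine 1 is its product over the sum, 0.03906/0.10297 = 0.3793.

Posterior probability ≈ 0.3793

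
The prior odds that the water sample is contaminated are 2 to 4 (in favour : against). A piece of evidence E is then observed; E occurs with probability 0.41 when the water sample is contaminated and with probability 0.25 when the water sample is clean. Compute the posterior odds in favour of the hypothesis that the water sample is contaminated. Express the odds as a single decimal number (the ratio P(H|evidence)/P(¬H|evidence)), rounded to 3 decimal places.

Prior odds = 2/4 = 0.50000.
Likelihood ratio for E = 0.41/0.25 = 1.6400.
Posterior odds = prior odds × LR = 0.82000.

Posterior odds ≈ 0.820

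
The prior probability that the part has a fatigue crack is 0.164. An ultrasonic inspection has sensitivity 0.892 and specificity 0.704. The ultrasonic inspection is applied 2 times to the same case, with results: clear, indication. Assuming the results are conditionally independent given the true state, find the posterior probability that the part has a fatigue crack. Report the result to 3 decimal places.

With H the event that the part has a fatigue crack, the joint likelihood of the observed sequence is P(data|H) = 0.108·0.892 = 0.096336 and P(data|¬H) = 0.704·0.296 = 0.20838.
Bayes: P(H|data) = 0.164·0.096336 / (0.164·0.096336 + 0.836·0.20838) = 0.015799/0.19001 = 0.0831.

Posterior P(H) ≈ 0.083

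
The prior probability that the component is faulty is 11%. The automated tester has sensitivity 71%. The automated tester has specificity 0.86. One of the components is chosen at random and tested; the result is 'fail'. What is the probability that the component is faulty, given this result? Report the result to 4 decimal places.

P(H | E) ≈ 0.3853

Write H for 'the component is faulty'. Prior odds H:¬H = 0.11/0.89 = 0.12360. For the 'fail' outcome, the likelihood ratio is 0.71/0.14 = 5.0714.
Posterior odds = 0.12360 × 5.0714 = 0.62681, so P(H|E) = 0.62681/(1+0.62681) = 0.3853.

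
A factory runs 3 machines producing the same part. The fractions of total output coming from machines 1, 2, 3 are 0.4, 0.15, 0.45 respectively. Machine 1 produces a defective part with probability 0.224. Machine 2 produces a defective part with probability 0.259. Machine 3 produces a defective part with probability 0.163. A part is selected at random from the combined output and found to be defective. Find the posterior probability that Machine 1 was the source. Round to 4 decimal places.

Posterior probability ≈ 0.4440

P(defective|M1) = 0.224; P(defective|M2) = 0.259; P(defective|M3) = 0.163.
Prior × likelihood for each source: 0.4·0.224=0.08960, 0.15·0.259=0.03885, 0.45·0.163=0.07335. Summing gives P(defective) = 0.20180.
P(Machine 1 | defective) = 0.08960 / 0.20180 = 0.4440.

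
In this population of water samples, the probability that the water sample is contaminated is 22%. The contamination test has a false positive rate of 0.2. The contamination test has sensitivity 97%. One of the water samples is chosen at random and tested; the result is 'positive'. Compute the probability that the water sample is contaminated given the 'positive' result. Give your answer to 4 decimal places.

P(H | E) ≈ 0.5777

Let H be the event that the water sample is contaminated. P(H) = 0.22, so P(¬H) = 0.78. With E the 'positive' result, P(E|H) = 0.97 and P(E|¬H) = 0.2.
P(E) = 0.97·0.22 + 0.2·0.78 = 0.21340 + 0.15600 = 0.36940.
By Bayes' theorem, P(H|E) = 0.21340 / 0.36940 = 0.5777.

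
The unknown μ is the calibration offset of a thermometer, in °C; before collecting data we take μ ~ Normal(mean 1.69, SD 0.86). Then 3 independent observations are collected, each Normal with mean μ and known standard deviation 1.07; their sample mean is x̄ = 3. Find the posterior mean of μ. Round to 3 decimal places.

Posterior mean ≈ 2.554

Prior precision 1/τ₀² = 1/0.86² = 1.35208; data precision n/σ² = 3/1.07² = 2.62032.
Posterior precision = 1.35208 + 2.62032 = 3.97240.
Posterior mean = (1.35208·1.69 + 2.62032·3) / 3.97240 = 2.554.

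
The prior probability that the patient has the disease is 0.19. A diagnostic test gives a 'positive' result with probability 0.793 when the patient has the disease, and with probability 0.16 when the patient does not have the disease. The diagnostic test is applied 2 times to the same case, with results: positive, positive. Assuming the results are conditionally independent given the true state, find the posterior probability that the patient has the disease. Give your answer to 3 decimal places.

Posterior P(H) ≈ 0.852

With H the event that the patient has the disease, the joint likelihood of the observed sequence is P(data|H) = 0.793·0.793 = 0.62885 and P(data|¬H) = 0.16·0.16 = 0.025600.
Bayes: P(H|data) = 0.19·0.62885 / (0.19·0.62885 + 0.81·0.025600) = 0.11948/0.14022 = 0.8521.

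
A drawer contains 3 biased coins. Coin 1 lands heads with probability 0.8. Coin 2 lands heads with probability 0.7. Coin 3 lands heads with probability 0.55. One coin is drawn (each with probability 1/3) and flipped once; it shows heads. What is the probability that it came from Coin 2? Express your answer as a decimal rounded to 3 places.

P(heads|C1) = 0.8; P(heads|C2) = 0.7; P(heads|C3) = 0.55.
Prior × likelihood for each source: 0.333333·0.8=0.2667, 0.333333·0.7=0.2333, 0.333333·0.55=0.1833. Summing gives P(heads) = 0.68333.
P(Coin 2 | heads) = 0.2333 / 0.68333 = 0.341.

Posterior probability ≈ 0.341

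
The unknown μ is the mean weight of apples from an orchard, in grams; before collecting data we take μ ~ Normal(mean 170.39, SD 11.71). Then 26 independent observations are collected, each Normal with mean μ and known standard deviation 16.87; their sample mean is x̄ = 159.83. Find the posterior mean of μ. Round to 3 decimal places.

Prior precision 1/τ₀² = 1/11.71² = 0.00729266; data precision n/σ² = 26/16.87² = 0.0913573.
Posterior precision = 0.00729266 + 0.0913573 = 0.0986499.
Posterior mean = (0.00729266·170.39 + 0.0913573·159.83) / 0.0986499 = 160.611.

Posterior mean ≈ 160.611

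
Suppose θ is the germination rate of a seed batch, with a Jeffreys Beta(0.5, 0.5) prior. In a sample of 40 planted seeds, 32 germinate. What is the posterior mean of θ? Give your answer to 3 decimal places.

Posterior mean ≈ 0.793

The binomial likelihood is conjugate to the Beta prior: with 32 successes and 8 failures, the posterior is Beta(0.5+32, 0.5+8) = Beta(32.5, 8.5).
Posterior mean = α/(α+β) = 32.5/41 = 0.793.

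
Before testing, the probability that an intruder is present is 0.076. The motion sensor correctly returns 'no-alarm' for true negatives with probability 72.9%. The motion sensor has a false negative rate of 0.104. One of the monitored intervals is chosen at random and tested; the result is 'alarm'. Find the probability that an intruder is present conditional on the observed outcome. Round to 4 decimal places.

P(H | E) ≈ 0.2138

Let H be the event that an intruder is present. P(H) = 0.076, so P(¬H) = 0.924. With E the 'alarm' result, P(E|H) = 0.896 and P(E|¬H) = 0.271.
P(E) = 0.896·0.076 + 0.271·0.924 = 0.068096 + 0.25040 = 0.31850.
By Bayes' theorem, P(H|E) = 0.068096 / 0.31850 = 0.2138.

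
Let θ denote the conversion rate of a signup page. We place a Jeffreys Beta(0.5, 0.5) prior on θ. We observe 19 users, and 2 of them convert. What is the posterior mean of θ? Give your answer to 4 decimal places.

The binomial likelihood is conjugate to the Beta prior: with 2 successes and 17 failures, the posterior is Beta(0.5+2, 0.5+17) = Beta(2.5, 17.5).
Posterior mean = α/(α+β) = 2.5/20 = 0.1250.

Posterior mean ≈ 0.1250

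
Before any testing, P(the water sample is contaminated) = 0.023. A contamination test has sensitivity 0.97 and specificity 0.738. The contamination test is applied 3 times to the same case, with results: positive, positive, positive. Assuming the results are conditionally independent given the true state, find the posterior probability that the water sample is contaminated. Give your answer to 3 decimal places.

Posterior P(H) ≈ 0.544

With H the event that the water sample is contaminated, the joint likelihood of the observed sequence is P(data|H) = 0.97·0.97·0.97 = 0.91267 and P(data|¬H) = 0.262·0.262·0.262 = 0.017985.
Bayes: P(H|data) = 0.023·0.91267 / (0.023·0.91267 + 0.977·0.017985) = 0.020991/0.038563 = 0.5443.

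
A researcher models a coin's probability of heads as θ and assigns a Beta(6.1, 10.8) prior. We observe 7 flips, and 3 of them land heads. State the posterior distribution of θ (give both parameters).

Posterior: Beta(9.1, 14.8)

Observing 3 successes and 4 failures updates Beta(6.1, 10.8) by adding the success and failure counts to the two shape parameters: α = 6.1+3 = 9.1, β = 10.8+4 = 14.8.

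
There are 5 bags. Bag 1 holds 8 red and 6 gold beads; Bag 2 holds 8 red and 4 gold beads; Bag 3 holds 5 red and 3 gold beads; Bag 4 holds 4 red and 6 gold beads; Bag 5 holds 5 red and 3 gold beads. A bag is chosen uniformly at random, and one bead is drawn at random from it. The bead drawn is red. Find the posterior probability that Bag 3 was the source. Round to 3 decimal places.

Posterior probability ≈ 0.216

Tabulate prior·likelihood by source: [1] prior 0.2, lik 0.5714, product 0.1143; [2] prior 0.2, lik 0.6667, product 0.1333; [3] prior 0.2, lik 0.625, product 0.1250; [4] prior 0.2, lik 0.4, product 0.08000; [5] prior 0.2, lik 0.625, product 0.1250.
Normalizing constant = 0.57762; the posterior for Bag 3 is its product over the sum, 0.1250/0.57762 = 0.216.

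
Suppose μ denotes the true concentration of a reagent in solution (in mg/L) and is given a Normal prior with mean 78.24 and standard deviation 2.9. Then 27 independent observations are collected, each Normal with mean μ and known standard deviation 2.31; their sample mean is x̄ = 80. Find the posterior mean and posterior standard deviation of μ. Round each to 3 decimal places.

Posterior mean ≈ 79.960; posterior SD ≈ 0.439

With known σ, the Normal prior is conjugate. Weight on the data is w = (n/σ²)/(n/σ² + 1/τ₀²) = 5.05988/(5.05988+0.118906) = 0.97704.
Posterior mean = w·x̄ + (1−w)·μ₀ = 0.97704·80 + 0.022960·78.24 = 79.960. Posterior variance = 1/(5.05988+0.118906) = 0.193096, so SD = 0.439.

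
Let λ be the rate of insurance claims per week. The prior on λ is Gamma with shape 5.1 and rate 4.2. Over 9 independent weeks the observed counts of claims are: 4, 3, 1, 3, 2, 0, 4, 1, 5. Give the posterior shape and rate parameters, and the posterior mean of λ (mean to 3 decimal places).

Posterior: Gamma(shape=28.1, rate=13.2); mean ≈ 2.129

Total count ∑xᵢ = 23 over n = 9 weeks.
Gamma is conjugate to the Poisson likelihood: posterior is Gamma(shape = 5.1+23 = 28.1, rate = 4.2+9 = 13.2).
E[λ | data] = 28.1/13.2 = 2.129.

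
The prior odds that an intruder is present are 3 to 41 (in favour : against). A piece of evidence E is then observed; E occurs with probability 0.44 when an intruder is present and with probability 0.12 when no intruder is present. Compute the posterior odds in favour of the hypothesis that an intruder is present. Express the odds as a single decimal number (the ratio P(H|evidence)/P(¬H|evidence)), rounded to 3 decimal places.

Prior odds = 3/41 = 0.073171. In log-odds, ln(0.073171) = -2.6150.
Add log likelihood ratio: ln(3.6667) = 1.2993.
Posterior log-odds = -1.3157, so posterior odds = exp(-1.3157) = 0.26829.

Posterior odds ≈ 0.268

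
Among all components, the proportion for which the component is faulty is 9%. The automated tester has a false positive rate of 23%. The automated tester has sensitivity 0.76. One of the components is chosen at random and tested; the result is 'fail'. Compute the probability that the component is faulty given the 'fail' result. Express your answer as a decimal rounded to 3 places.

Let H be the event that the component is faulty. P(H) = 0.09, so P(¬H) = 0.91. With E the 'fail' result, P(E|H) = 0.76 and P(E|¬H) = 0.23.
P(E) = 0.76·0.09 + 0.23·0.91 = 0.068400 + 0.20930 = 0.27770.
By Bayes' theorem, P(H|E) = 0.068400 / 0.27770 = 0.246.

P(H | E) ≈ 0.246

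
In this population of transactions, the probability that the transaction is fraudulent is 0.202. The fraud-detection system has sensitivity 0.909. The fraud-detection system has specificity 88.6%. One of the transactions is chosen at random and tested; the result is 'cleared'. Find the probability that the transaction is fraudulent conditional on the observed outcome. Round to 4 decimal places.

P(H | E) ≈ 0.0253

Write H for 'the transaction is fraudulent'. Prior odds H:¬H = 0.202/0.798 = 0.25313. For the 'cleared' outcome, the likelihood ratio is 0.091/0.886 = 0.10271.
Posterior odds = 0.25313 × 0.10271 = 0.025999, so P(H|E) = 0.025999/(1+0.025999) = 0.0253.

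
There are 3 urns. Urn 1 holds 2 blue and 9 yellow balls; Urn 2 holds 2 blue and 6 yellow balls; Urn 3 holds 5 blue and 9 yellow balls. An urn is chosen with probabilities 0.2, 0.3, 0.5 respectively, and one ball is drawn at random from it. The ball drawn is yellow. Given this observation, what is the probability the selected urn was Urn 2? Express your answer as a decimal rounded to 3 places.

Posterior probability ≈ 0.317

Tabulate prior·likelihood by source: [1] prior 0.2, lik 0.8182, product 0.1636; [2] prior 0.3, lik 0.75, product 0.2250; [3] prior 0.5, lik 0.6429, product 0.3214.
Normalizing constant = 0.71006; the posterior for Urn 2 is its product over the sum, 0.2250/0.71006 = 0.317.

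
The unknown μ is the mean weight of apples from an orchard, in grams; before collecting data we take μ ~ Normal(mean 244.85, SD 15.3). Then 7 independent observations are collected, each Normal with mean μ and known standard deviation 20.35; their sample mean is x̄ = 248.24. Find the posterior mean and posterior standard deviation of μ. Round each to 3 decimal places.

Prior precision 1/τ₀² = 1/15.3² = 0.00427186; data precision n/σ² = 7/20.35² = 0.0169032.
Posterior precision = 0.00427186 + 0.0169032 = 0.0211751, giving posterior SD = 1/√0.0211751 = 6.872.
Posterior mean = (0.00427186·244.85 + 0.0169032·248.24) / 0.0211751 = 247.556.

Posterior mean ≈ 247.556; posterior SD ≈ 6.872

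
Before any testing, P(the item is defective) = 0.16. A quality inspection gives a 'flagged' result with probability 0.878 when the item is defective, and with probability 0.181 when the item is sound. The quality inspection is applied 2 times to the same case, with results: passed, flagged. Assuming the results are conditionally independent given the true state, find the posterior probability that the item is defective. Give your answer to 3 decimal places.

With H the event that the item is defective, the joint likelihood of the observed sequence is P(data|H) = 0.122·0.878 = 0.10712 and P(data|¬H) = 0.819·0.181 = 0.14824.
Bayes: P(H|data) = 0.16·0.10712 / (0.16·0.10712 + 0.84·0.14824) = 0.017139/0.14166 = 0.1210.

Posterior P(H) ≈ 0.121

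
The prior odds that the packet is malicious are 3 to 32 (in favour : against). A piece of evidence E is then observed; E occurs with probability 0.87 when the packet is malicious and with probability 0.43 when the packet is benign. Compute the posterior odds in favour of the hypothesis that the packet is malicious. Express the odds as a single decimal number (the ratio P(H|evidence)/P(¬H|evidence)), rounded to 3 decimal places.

Prior odds = 3/32 = 0.093750.
Likelihood ratio for E = 0.87/0.43 = 2.0233.
Posterior odds = prior odds × LR = 0.18968.

Posterior odds ≈ 0.190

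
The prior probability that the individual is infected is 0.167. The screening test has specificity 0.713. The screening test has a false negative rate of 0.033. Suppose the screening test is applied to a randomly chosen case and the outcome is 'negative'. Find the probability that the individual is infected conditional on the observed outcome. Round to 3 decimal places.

P(H | E) ≈ 0.009

Write H for 'the individual is infected'. Prior odds H:¬H = 0.167/0.833 = 0.20048. For the 'negative' outcome, the likelihood ratio is 0.033/0.713 = 0.046283.
Posterior odds = 0.20048 × 0.046283 = 0.0092789, so P(H|E) = 0.0092789/(1+0.0092789) = 0.009.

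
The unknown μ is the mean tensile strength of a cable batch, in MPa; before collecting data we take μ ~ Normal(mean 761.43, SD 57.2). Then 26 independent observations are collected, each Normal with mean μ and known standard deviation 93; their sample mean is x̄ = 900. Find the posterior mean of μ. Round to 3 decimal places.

Posterior mean ≈ 887.212

Prior precision 1/τ₀² = 1/57.2² = 0.00030564; data precision n/σ² = 26/93² = 0.00300613.
Posterior precision = 0.00030564 + 0.00300613 = 0.00331177.
Posterior mean = (0.00030564·761.43 + 0.00300613·900) / 0.00331177 = 887.212.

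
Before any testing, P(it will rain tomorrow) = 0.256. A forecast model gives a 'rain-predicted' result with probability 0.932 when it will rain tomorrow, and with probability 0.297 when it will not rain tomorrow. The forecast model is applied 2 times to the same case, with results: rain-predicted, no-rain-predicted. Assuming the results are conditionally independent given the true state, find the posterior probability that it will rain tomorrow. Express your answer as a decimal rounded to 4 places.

Posterior P(H) ≈ 0.0946

With H the event that it will rain tomorrow, the joint likelihood of the observed sequence is P(data|H) = 0.932·0.068 = 0.063376 and P(data|¬H) = 0.297·0.703 = 0.20879.
Bayes: P(H|data) = 0.256·0.063376 / (0.256·0.063376 + 0.744·0.20879) = 0.016224/0.17156 = 0.0946.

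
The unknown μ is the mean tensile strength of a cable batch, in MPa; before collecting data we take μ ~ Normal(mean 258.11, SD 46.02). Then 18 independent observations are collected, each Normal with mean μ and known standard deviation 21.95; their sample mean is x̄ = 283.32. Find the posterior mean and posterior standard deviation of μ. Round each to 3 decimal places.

Posterior mean ≈ 283.005; posterior SD ≈ 5.141

With known σ, the Normal prior is conjugate. Weight on the data is w = (n/σ²)/(n/σ² + 1/τ₀²) = 0.0373597/(0.0373597+0.00047218) = 0.98752.
Posterior mean = w·x̄ + (1−w)·μ₀ = 0.98752·283.32 + 0.012481·258.11 = 283.005. Posterior variance = 1/(0.0373597+0.00047218) = 26.4327, so SD = 5.141.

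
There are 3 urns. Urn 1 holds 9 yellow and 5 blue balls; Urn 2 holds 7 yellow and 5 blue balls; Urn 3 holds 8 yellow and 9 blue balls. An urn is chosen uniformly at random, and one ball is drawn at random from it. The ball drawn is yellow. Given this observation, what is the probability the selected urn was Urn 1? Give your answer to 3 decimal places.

Tabulate prior·likelihood by source: [1] prior 0.333333, lik 0.6429, product 0.2143; [2] prior 0.333333, lik 0.5833, product 0.1944; [3] prior 0.333333, lik 0.4706, product 0.1569.
Normalizing constant = 0.56559; the posterior for Urn 1 is its product over the sum, 0.2143/0.56559 = 0.379.

Posterior probability ≈ 0.379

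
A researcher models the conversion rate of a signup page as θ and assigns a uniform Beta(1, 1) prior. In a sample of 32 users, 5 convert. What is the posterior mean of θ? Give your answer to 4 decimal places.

Posterior mean ≈ 0.1765

Observing 5 successes and 27 failures updates Beta(1, 1) by adding the success and failure counts to the two shape parameters: α = 1+5 = 6, β = 1+27 = 28.
E[θ | data] = 6/(6+28) = 0.1765.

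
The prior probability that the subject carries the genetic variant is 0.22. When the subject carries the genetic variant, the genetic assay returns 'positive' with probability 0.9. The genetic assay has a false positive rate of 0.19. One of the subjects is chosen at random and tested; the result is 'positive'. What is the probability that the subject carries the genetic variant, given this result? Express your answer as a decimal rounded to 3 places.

Write H for 'the subject carries the genetic variant'. Prior odds H:¬H = 0.22/0.78 = 0.28205. For the 'positive' outcome, the likelihood ratio is 0.9/0.19 = 4.7368.
Posterior odds = 0.28205 × 4.7368 = 1.3360, so P(H|E) = 1.3360/(1+1.3360) = 0.572.

P(H | E) ≈ 0.572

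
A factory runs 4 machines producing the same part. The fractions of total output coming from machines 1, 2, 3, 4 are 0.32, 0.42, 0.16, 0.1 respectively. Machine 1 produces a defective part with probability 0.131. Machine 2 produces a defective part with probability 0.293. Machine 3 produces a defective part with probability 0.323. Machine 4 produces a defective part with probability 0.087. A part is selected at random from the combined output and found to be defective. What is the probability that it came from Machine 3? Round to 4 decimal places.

Posterior probability ≈ 0.2293

P(defective|M1) = 0.131; P(defective|M2) = 0.293; P(defective|M3) = 0.323; P(defective|M4) = 0.087.
Prior × likelihood for each source: 0.32·0.131=0.04192, 0.42·0.293=0.1231, 0.16·0.323=0.05168, 0.1·0.087=0.008700. Summing gives P(defective) = 0.22536.
P(Machine 3 | defective) = 0.05168 / 0.22536 = 0.2293.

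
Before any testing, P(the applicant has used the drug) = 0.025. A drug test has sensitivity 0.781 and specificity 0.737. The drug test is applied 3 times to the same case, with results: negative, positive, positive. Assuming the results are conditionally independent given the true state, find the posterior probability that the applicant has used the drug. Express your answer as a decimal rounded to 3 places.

Posterior P(H) ≈ 0.063

With H the event that the applicant has used the drug, the joint likelihood of the observed sequence is P(data|H) = 0.219·0.781·0.781 = 0.13358 and P(data|¬H) = 0.737·0.263·0.263 = 0.050978.
Bayes: P(H|data) = 0.025·0.13358 / (0.025·0.13358 + 0.975·0.050978) = 0.0033395/0.053043 = 0.0630.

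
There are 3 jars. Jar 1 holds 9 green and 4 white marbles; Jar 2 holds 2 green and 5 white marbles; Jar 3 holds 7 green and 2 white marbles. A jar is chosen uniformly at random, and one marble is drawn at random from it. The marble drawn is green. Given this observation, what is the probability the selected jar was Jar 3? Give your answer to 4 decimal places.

P(green|Jar 1) = 0.6923; P(green|Jar 2) = 0.2857; P(green|Jar 3) = 0.7778.
Prior × likelihood for each source: 0.333333·0.6923=0.2308, 0.333333·0.2857=0.09524, 0.333333·0.7778=0.2593. Summing gives P(green) = 0.58527.
P(Jar 3 | green) = 0.2593 / 0.58527 = 0.4430.

Posterior probability ≈ 0.4430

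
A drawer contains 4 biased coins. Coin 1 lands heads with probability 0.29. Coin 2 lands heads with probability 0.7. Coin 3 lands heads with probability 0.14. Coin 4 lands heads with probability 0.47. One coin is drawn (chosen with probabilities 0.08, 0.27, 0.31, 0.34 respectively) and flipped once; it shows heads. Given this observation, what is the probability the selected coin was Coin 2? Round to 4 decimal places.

Posterior probability ≈ 0.4550

Tabulate prior·likelihood by source: [1] prior 0.08, lik 0.29, product 0.02320; [2] prior 0.27, lik 0.7, product 0.1890; [3] prior 0.31, lik 0.14, product 0.04340; [4] prior 0.34, lik 0.47, product 0.1598.
Normalizing constant = 0.41540; the posterior for Coin 2 is its product over the sum, 0.1890/0.41540 = 0.4550.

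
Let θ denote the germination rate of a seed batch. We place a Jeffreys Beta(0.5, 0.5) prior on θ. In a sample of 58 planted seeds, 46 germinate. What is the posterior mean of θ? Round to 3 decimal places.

Observing 46 successes and 12 failures updates Beta(0.5, 0.5) by adding the success and failure counts to the two shape parameters: α = 0.5+46 = 46.5, β = 0.5+12 = 12.5.
Posterior mean = α/(α+β) = 46.5/59 = 0.788.

Posterior mean ≈ 0.788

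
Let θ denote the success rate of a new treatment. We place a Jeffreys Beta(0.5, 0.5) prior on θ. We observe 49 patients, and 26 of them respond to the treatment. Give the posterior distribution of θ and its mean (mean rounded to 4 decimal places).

Posterior: Beta(26.5, 23.5); mean ≈ 0.5300

Observing 26 successes and 23 failures updates Beta(0.5, 0.5) by adding the success and failure counts to the two shape parameters: α = 0.5+26 = 26.5, β = 0.5+23 = 23.5.
E[θ | data] = 26.5/(26.5+23.5) = 0.5300.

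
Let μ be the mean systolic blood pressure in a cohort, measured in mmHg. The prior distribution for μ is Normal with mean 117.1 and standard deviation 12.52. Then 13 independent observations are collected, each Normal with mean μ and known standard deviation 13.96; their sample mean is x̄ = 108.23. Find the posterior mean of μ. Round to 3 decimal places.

Posterior mean ≈ 109.004

Prior precision 1/τ₀² = 1/12.52² = 0.00637957; data precision n/σ² = 13/13.96² = 0.0667072.
Posterior precision = 0.00637957 + 0.0667072 = 0.0730867.
Posterior mean = (0.00637957·117.1 + 0.0667072·108.23) / 0.0730867 = 109.004.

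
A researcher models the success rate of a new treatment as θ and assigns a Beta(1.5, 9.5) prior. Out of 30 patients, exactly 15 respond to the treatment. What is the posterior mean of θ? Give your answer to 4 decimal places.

Posterior mean ≈ 0.4024

The binomial likelihood is conjugate to the Beta prior: with 15 successes and 15 failures, the posterior is Beta(1.5+15, 9.5+15) = Beta(16.5, 24.5).
E[θ | data] = 16.5/(16.5+24.5) = 0.4024.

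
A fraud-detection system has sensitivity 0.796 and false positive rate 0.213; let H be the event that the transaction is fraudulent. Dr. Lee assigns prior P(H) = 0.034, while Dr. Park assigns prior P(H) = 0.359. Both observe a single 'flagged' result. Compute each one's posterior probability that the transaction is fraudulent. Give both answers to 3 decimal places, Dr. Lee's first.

P('+'|H) = 0.796, P('+'|¬H) = 0.213.
Dr. Lee: numerator 0.796·0.034 = 0.027064; evidence = 0.027064+0.213·0.966 = 0.23282; posterior = 0.116.
Dr. Park: numerator 0.796·0.359 = 0.28576; evidence = 0.28576+0.213·0.641 = 0.42230; posterior = 0.677.

Dr. Lee: 0.116; Dr. Park: 0.677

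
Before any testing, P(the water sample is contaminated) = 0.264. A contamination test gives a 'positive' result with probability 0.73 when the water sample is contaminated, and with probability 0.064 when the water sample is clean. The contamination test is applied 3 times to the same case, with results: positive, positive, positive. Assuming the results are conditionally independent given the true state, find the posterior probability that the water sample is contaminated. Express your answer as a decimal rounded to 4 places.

With H the event that the water sample is contaminated, the joint likelihood of the observed sequence is P(data|H) = 0.73·0.73·0.73 = 0.38902 and P(data|¬H) = 0.064·0.064·0.064 = 0.00026214.
Bayes: P(H|data) = 0.264·0.38902 / (0.264·0.38902 + 0.736·0.00026214) = 0.10270/0.10289 = 0.9981.

Posterior P(H) ≈ 0.9981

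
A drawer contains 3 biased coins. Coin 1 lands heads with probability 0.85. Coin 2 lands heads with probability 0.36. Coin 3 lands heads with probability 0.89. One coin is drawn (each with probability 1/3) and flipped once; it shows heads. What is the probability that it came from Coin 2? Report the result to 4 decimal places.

Posterior probability ≈ 0.1714

P(heads|C1) = 0.85; P(heads|C2) = 0.36; P(heads|C3) = 0.89.
Prior × likelihood for each source: 0.333333·0.85=0.2833, 0.333333·0.36=0.1200, 0.333333·0.89=0.2967. Summing gives P(heads) = 0.70000.
P(Coin 2 | heads) = 0.1200 / 0.70000 = 0.1714.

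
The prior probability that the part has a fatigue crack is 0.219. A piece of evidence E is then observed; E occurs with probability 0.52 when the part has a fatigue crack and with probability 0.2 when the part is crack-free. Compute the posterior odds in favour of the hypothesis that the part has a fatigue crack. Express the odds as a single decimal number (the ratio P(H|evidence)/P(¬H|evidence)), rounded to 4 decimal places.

Prior odds = 0.219/(1−0.219) = 0.28041. In log-odds, ln(0.28041) = -1.2715.
Add log likelihood ratio: ln(2.6000) = 0.95551.
Posterior log-odds = -0.31599, so posterior odds = exp(-0.31599) = 0.72907.

Posterior odds ≈ 0.7291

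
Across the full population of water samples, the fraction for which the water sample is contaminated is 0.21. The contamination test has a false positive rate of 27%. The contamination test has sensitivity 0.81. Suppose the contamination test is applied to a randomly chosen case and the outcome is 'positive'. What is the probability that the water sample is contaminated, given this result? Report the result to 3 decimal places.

P(H | E) ≈ 0.444

Write H for 'the water sample is contaminated'. Prior odds H:¬H = 0.21/0.79 = 0.26582. For the 'positive' outcome, the likelihood ratio is 0.81/0.27 = 3.0000.
Posterior odds = 0.26582 × 3.0000 = 0.79747, so P(H|E) = 0.79747/(1+0.79747) = 0.444.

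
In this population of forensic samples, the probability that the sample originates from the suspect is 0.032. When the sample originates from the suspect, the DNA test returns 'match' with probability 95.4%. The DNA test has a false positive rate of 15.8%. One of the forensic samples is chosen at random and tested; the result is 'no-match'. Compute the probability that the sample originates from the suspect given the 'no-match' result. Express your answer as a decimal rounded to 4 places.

P(H | E) ≈ 0.0018

Write H for 'the sample originates from the suspect'. Prior odds H:¬H = 0.032/0.968 = 0.033058. For the 'no-match' outcome, the likelihood ratio is 0.046/0.842 = 0.054632.
Posterior odds = 0.033058 × 0.054632 = 0.0018060, so P(H|E) = 0.0018060/(1+0.0018060) = 0.0018.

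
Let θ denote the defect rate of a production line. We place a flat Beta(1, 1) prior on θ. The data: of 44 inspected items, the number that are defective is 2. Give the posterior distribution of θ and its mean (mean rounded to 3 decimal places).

Posterior: Beta(3, 43); mean ≈ 0.065

The binomial likelihood is conjugate to the Beta prior: with 2 successes and 42 failures, the posterior is Beta(1+2, 1+42) = Beta(3, 43).
Posterior mean = α/(α+β) = 3/46 = 0.065.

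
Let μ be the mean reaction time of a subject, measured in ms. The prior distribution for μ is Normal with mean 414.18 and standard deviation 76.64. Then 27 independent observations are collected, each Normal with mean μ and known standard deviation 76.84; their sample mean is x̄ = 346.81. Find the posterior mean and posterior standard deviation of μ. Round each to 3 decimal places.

Posterior mean ≈ 349.228; posterior SD ≈ 14.520

Prior precision 1/τ₀² = 1/76.64² = 0.00017025; data precision n/σ² = 27/76.84² = 0.00457287.
Posterior precision = 0.00017025 + 0.00457287 = 0.00474312, giving posterior SD = 1/√0.00474312 = 14.520.
Posterior mean = (0.00017025·414.18 + 0.00457287·346.81) / 0.00474312 = 349.228.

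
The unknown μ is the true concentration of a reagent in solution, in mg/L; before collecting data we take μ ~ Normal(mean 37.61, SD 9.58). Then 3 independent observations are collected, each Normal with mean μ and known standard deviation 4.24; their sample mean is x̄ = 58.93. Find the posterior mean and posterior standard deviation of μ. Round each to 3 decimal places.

With known σ, the Normal prior is conjugate. Weight on the data is w = (n/σ²)/(n/σ² + 1/τ₀²) = 0.166874/(0.166874+0.0108960) = 0.93871.
Posterior mean = w·x̄ + (1−w)·μ₀ = 0.93871·58.93 + 0.061293·37.61 = 57.623. Posterior variance = 1/(0.166874+0.0108960) = 5.62523, so SD = 2.372.

Posterior mean ≈ 57.623; posterior SD ≈ 2.372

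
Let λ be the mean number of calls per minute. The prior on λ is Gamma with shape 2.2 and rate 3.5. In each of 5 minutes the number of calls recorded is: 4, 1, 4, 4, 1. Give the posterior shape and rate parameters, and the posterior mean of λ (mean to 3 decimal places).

Posterior: Gamma(shape=16.2, rate=8.5); mean ≈ 1.906

Total count ∑xᵢ = 14 over n = 5 minutes.
Gamma is conjugate to the Poisson likelihood: posterior is Gamma(shape = 2.2+14 = 16.2, rate = 3.5+5 = 8.5).
E[λ | data] = 16.2/8.5 = 1.906.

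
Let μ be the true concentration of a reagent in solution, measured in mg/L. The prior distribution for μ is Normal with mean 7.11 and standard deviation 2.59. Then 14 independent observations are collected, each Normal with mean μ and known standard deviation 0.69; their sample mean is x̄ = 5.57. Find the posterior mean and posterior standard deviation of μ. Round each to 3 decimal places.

Prior precision 1/τ₀² = 1/2.59² = 0.149074; data precision n/σ² = 14/0.69² = 29.4056.
Posterior precision = 0.149074 + 29.4056 = 29.5547, giving posterior SD = 1/√29.5547 = 0.184.
Posterior mean = (0.149074·7.11 + 29.4056·5.57) / 29.5547 = 5.578.

Posterior mean ≈ 5.578; posterior SD ≈ 0.184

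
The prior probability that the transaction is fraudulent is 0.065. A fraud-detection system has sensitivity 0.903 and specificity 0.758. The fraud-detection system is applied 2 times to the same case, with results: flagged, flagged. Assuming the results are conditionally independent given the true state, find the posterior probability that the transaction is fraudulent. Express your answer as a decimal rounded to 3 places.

Posterior P(H) ≈ 0.492

Let H be the event that the transaction is fraudulent; start with P(H) = 0.065. P('flagged'|H) = 0.903, P('flagged'|¬H) = 0.242.
Update on result 1 ('flagged'): P(H) ← 0.903·0.0650 / (0.903·0.0650 + 0.242·0.9350) = 0.058695/0.28497 = 0.2060.
Update on result 2 ('flagged'): P(H) ← 0.903·0.2060 / (0.903·0.2060 + 0.242·0.7940) = 0.18599/0.37815 = 0.4919.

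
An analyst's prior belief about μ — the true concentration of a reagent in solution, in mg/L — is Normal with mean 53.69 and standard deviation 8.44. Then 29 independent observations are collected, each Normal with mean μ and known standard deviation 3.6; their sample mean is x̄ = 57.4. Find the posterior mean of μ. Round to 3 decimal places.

Prior precision 1/τ₀² = 1/8.44² = 0.0140383; data precision n/σ² = 29/3.6² = 2.23765.
Posterior precision = 0.0140383 + 2.23765 = 2.25169.
Posterior mean = (0.0140383·53.69 + 2.23765·57.4) / 2.25169 = 57.377.

Posterior mean ≈ 57.377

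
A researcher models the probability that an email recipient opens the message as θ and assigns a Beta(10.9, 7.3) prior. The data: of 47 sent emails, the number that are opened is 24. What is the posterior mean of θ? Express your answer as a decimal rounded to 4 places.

Posterior mean ≈ 0.5353

The binomial likelihood is conjugate to the Beta prior: with 24 successes and 23 failures, the posterior is Beta(10.9+24, 7.3+23) = Beta(34.9, 30.3).
Posterior mean = α/(α+β) = 34.9/65.2 = 0.5353.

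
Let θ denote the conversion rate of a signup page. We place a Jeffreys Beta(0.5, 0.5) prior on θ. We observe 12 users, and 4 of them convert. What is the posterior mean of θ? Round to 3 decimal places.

Posterior mean ≈ 0.346

Observing 4 successes and 8 failures updates Beta(0.5, 0.5) by adding the success and failure counts to the two shape parameters: α = 0.5+4 = 4.5, β = 0.5+8 = 8.5.
Posterior mean = α/(α+β) = 4.5/13 = 0.346.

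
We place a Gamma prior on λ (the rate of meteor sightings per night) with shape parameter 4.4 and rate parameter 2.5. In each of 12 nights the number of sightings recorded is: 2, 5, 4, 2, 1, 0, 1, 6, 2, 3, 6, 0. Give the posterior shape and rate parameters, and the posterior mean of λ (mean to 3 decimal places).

Total count ∑xᵢ = 32 over n = 12 nights.
Gamma is conjugate to the Poisson likelihood: posterior is Gamma(shape = 4.4+32 = 36.4, rate = 2.5+12 = 14.5).
E[λ | data] = 36.4/14.5 = 2.510.

Posterior: Gamma(shape=36.4, rate=14.5); mean ≈ 2.510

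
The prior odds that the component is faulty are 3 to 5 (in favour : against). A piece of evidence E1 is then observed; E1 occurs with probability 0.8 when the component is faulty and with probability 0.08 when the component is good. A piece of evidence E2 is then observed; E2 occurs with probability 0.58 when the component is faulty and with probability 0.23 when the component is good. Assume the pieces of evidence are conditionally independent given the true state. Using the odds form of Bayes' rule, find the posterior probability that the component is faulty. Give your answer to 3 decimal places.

Posterior probability ≈ 0.938

Prior odds = 3/5 = 0.60000. In log-odds, ln(0.60000) = -0.51083.
Add log likelihood ratios: ln(10.000) + ln(2.5217) = 3.2275.
Posterior log-odds = 2.7167, so posterior odds = exp(2.7167) = 15.130. Converting, P(H|E) = 15.130/16.130 = 0.938.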